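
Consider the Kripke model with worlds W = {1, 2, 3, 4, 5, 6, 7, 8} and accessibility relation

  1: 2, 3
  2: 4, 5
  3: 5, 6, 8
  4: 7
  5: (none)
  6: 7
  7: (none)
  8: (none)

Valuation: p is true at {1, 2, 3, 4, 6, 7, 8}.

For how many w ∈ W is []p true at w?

1: successors {2, 3}; p there: 2:T, 3:T. ✓
2: successors {4, 5}; p there: 4:T, 5:F. ✗
3: successors {5, 6, 8}; p there: 5:F, 6:T, 8:T. ✗
4: successors {7}; p there: 7:T. ✓
5: no successors, so []p holds vacuously. ✓
6: successors {7}; p there: 7:T. ✓
7: no successors, so []p holds vacuously. ✓
8: no successors, so []p holds vacuously. ✓
Satisfying worlds: {1, 4, 5, 6, 7, 8}.

6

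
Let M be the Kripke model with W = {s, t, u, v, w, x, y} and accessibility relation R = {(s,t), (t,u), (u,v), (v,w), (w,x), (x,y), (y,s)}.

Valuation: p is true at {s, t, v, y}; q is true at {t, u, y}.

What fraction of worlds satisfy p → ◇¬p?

5/7

s: p is T, ◇¬p is F. ✗
t: p is T, ◇¬p is T. ✓
u: p is F, ◇¬p is F. ✓
v: p is T, ◇¬p is T. ✓
w: p is F, ◇¬p is T. ✓
x: p is F, ◇¬p is F. ✓
y: p is T, ◇¬p is F. ✗
That's 5 of 7 worlds, so 5/7.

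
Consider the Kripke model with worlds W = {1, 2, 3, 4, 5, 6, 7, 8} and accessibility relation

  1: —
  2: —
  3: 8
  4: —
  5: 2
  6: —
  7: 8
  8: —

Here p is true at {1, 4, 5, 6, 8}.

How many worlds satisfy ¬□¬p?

2

1: □¬p is T. ✗
2: □¬p is T. ✗
3: □¬p is F. ✓
4: □¬p is T. ✗
5: □¬p is T. ✗
6: □¬p is T. ✗
7: □¬p is F. ✓
8: □¬p is T. ✗
Satisfying worlds: {3, 7}.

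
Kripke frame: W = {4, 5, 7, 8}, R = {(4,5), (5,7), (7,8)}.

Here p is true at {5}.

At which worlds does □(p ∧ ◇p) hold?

4: successors {5}; p ∧ ◇p there: 5:F. ✗
5: successors {7}; p ∧ ◇p there: 7:F. ✗
7: successors {8}; p ∧ ◇p there: 8:F. ✗
8: no successors, so □(p ∧ ◇p) holds vacuously. ✓

{8}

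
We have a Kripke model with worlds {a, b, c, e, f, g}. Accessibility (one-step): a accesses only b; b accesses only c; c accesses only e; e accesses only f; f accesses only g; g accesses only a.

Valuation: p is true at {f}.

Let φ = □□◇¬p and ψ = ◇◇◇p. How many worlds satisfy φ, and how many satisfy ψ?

For □□◇¬p:
a: successors {b}; □◇¬p there: b:T. ✓
b: successors {c}; □◇¬p there: c:F. ✗
c: successors {e}; □◇¬p there: e:T. ✓
e: successors {f}; □◇¬p there: f:T. ✓
f: successors {g}; □◇¬p there: g:T. ✓
g: successors {a}; □◇¬p there: a:T. ✓
— 5 worlds.
For ◇◇◇p:
a: successors {b}; ◇◇p there: b:F. ✗
b: successors {c}; ◇◇p there: c:T. ✓
c: successors {e}; ◇◇p there: e:F. ✗
e: successors {f}; ◇◇p there: f:F. ✗
f: successors {g}; ◇◇p there: g:F. ✗
g: successors {a}; ◇◇p there: a:F. ✗
— 1 world.

5 and 1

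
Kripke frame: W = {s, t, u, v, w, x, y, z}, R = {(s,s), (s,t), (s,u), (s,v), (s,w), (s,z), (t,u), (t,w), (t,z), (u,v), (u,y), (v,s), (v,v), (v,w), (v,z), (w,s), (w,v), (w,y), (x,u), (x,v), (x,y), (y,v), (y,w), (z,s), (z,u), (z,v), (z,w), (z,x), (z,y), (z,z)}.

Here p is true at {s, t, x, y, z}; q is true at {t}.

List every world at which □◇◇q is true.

{v, y}

s: successors {s, t, u, v, w, z}; ◇◇q there: s:T, t:F, u:F, v:T, w:T, z:T. ✗
t: successors {u, w, z}; ◇◇q there: u:F, w:T, z:T. ✗
u: successors {v, y}; ◇◇q there: v:T, y:F. ✗
v: successors {s, v, w, z}; ◇◇q there: s:T, v:T, w:T, z:T. ✓
w: successors {s, v, y}; ◇◇q there: s:T, v:T, y:F. ✗
x: successors {u, v, y}; ◇◇q there: u:F, v:T, y:F. ✗
y: successors {v, w}; ◇◇q there: v:T, w:T. ✓
z: successors {s, u, v, w, x, y, z}; ◇◇q there: s:T, u:F, v:T, w:T, x:F, y:F, z:T. ✗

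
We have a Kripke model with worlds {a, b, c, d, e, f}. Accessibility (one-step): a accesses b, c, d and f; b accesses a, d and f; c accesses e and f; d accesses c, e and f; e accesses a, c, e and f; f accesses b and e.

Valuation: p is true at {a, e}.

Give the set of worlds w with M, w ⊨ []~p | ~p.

{a, b, c, d, f}

a: []~p is T, ~p is F. ✓
b: []~p is F, ~p is T. ✓
c: []~p is F, ~p is T. ✓
d: []~p is F, ~p is T. ✓
e: []~p is F, ~p is F. ✗
f: []~p is F, ~p is T. ✓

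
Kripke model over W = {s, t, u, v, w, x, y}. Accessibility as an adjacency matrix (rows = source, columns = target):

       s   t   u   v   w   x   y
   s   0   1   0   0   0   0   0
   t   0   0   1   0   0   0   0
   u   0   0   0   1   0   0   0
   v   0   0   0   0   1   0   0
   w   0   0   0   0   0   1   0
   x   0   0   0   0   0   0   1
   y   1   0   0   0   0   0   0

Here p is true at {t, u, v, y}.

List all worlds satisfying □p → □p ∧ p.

{t, u, v, w, y}

s: □p is T, □p ∧ p is F. ✗
t: □p is T, □p ∧ p is T. ✓
u: □p is T, □p ∧ p is T. ✓
v: □p is F, □p ∧ p is F. ✓
w: □p is F, □p ∧ p is F. ✓
x: □p is T, □p ∧ p is F. ✗
y: □p is F, □p ∧ p is F. ✓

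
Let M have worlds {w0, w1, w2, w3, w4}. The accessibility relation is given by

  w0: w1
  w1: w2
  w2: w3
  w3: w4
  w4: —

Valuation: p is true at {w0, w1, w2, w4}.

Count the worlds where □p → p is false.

w0: □p is T, p is T. ✓
w1: □p is T, p is T. ✓
w2: □p is F, p is T. ✓
w3: □p is T, p is F. ✗
w4: □p is T, p is T. ✓
Satisfying worlds: {w0, w1, w2, w4}.
So □p → p fails at the other 1 world.

1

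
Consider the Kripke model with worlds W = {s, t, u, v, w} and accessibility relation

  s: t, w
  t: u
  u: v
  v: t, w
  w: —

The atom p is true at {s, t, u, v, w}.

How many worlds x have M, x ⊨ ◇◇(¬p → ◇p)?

s: successors {t, w}; ◇(¬p → ◇p) there: t:T, w:F. ✓
t: successors {u}; ◇(¬p → ◇p) there: u:T. ✓
u: successors {v}; ◇(¬p → ◇p) there: v:T. ✓
v: successors {t, w}; ◇(¬p → ◇p) there: t:T, w:F. ✓
w: no successors, so ◇◇(¬p → ◇p) fails. ✗
Satisfying worlds: {s, t, u, v}.

4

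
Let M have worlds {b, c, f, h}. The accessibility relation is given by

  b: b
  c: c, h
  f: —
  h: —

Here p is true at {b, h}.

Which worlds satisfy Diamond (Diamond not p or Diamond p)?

{b, c}

b: successors {b}; Diamond not p or Diamond p there: b:T. ✓
c: successors {c, h}; Diamond not p or Diamond p there: c:T, h:F. ✓
f: no successors, so Diamond (Diamond not p or Diamond p) fails. ✗
h: no successors, so Diamond (Diamond not p or Diamond p) fails. ✗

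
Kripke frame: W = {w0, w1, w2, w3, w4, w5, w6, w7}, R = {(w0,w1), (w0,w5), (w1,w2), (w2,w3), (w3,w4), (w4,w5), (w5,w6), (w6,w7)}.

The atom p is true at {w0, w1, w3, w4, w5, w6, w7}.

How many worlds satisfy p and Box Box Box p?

7

w0: p is T, Box Box Box p is T. ✓
w1: p is T, Box Box Box p is T. ✓
w2: p is F, Box Box Box p is T. ✗
w3: p is T, Box Box Box p is T. ✓
w4: p is T, Box Box Box p is T. ✓
w5: p is T, Box Box Box p is T. ✓
w6: p is T, Box Box Box p is T. ✓
w7: p is T, Box Box Box p is T. ✓
Satisfying worlds: {w0, w1, w3, w4, w5, w6, w7}.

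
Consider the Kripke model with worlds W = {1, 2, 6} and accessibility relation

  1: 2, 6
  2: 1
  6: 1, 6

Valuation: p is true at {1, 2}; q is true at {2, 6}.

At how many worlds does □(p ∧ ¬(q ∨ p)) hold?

1: successors {2, 6}; p ∧ ¬(q ∨ p) there: 2:F, 6:F. ✗
2: successors {1}; p ∧ ¬(q ∨ p) there: 1:F. ✗
6: successors {1, 6}; p ∧ ¬(q ∨ p) there: 1:F, 6:F. ✗
Satisfying worlds: ∅.

0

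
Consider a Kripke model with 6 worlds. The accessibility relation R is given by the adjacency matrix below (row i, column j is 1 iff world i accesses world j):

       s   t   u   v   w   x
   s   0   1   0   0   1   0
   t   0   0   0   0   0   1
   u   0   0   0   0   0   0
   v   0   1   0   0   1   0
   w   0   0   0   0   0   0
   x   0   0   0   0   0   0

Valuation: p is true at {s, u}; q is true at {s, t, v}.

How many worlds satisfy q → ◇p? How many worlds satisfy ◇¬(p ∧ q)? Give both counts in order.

For q → ◇p:
s: q is T, ◇p is F. ✗
t: q is T, ◇p is F. ✗
u: q is F, ◇p is F. ✓
v: q is T, ◇p is F. ✗
w: q is F, ◇p is F. ✓
x: q is F, ◇p is F. ✓
— 3 worlds.
For ◇¬(p ∧ q):
s: successors {t, w}; ¬(p ∧ q) there: t:T, w:T. ✓
t: successors {x}; ¬(p ∧ q) there: x:T. ✓
u: no successors, so ◇¬(p ∧ q) fails. ✗
v: successors {t, w}; ¬(p ∧ q) there: t:T, w:T. ✓
w: no successors, so ◇¬(p ∧ q) fails. ✗
x: no successors, so ◇¬(p ∧ q) fails. ✗
— 3 worlds.

3 and 3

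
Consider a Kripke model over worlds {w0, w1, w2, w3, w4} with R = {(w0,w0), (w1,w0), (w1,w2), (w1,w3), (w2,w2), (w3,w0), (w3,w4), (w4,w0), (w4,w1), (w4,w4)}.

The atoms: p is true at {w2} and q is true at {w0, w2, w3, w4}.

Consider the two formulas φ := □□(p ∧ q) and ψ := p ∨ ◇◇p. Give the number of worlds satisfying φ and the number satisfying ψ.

For □□(p ∧ q):
w0: successors {w0}; □(p ∧ q) there: w0:F. ✗
w1: successors {w0, w2, w3}; □(p ∧ q) there: w0:F, w2:T, w3:F. ✗
w2: successors {w2}; □(p ∧ q) there: w2:T. ✓
w3: successors {w0, w4}; □(p ∧ q) there: w0:F, w4:F. ✗
w4: successors {w0, w1, w4}; □(p ∧ q) there: w0:F, w1:F, w4:F. ✗
— 1 world.
For p ∨ ◇◇p:
w0: p is F, ◇◇p is F. ✗
w1: p is F, ◇◇p is T. ✓
w2: p is T, ◇◇p is T. ✓
w3: p is F, ◇◇p is F. ✗
w4: p is F, ◇◇p is T. ✓
— 3 worlds.

1 and 3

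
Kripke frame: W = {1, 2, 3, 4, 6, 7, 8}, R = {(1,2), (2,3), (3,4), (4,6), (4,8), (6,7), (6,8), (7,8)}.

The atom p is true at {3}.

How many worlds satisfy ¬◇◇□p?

4

1: ◇◇□p is F. ✓
2: ◇◇□p is F. ✓
3: ◇◇□p is T. ✗
4: ◇◇□p is T. ✗
6: ◇◇□p is T. ✗
7: ◇◇□p is F. ✓
8: ◇◇□p is F. ✓
Satisfying worlds: {1, 2, 7, 8}.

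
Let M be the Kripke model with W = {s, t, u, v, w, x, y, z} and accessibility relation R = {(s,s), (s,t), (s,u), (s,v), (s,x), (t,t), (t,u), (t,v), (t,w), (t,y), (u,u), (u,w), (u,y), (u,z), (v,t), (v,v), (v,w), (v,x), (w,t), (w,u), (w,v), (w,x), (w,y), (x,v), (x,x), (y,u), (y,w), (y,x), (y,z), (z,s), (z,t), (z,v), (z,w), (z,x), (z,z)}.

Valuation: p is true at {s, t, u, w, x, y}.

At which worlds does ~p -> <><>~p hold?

s: ~p is F, <><>~p is T. ✓
t: ~p is F, <><>~p is T. ✓
u: ~p is F, <><>~p is T. ✓
v: ~p is T, <><>~p is T. ✓
w: ~p is F, <><>~p is T. ✓
x: ~p is F, <><>~p is T. ✓
y: ~p is F, <><>~p is T. ✓
z: ~p is T, <><>~p is T. ✓

{s, t, u, v, w, x, y, z}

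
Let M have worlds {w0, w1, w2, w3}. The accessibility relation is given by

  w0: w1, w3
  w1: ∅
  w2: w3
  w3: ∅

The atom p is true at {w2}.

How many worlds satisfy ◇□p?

w0: successors {w1, w3}; □p there: w1:T, w3:T. ✓
w1: no successors, so ◇□p fails. ✗
w2: successors {w3}; □p there: w3:T. ✓
w3: no successors, so ◇□p fails. ✗
Satisfying worlds: {w0, w2}.

2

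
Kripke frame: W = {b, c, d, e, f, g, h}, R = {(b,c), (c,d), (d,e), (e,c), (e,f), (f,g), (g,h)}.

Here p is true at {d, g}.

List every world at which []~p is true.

b: successors {c}; ~p there: c:T. ✓
c: successors {d}; ~p there: d:F. ✗
d: successors {e}; ~p there: e:T. ✓
e: successors {c, f}; ~p there: c:T, f:T. ✓
f: successors {g}; ~p there: g:F. ✗
g: successors {h}; ~p there: h:T. ✓
h: no successors, so []~p holds vacuously. ✓

{b, d, e, g, h}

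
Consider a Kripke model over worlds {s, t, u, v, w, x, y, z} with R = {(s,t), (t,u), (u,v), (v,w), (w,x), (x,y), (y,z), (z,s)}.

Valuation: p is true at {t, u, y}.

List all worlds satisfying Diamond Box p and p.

s: Diamond Box p is T, p is F. ✗
t: Diamond Box p is F, p is T. ✗
u: Diamond Box p is F, p is T. ✗
v: Diamond Box p is F, p is F. ✗
w: Diamond Box p is T, p is F. ✗
x: Diamond Box p is F, p is F. ✗
y: Diamond Box p is F, p is T. ✗
z: Diamond Box p is T, p is F. ✗

∅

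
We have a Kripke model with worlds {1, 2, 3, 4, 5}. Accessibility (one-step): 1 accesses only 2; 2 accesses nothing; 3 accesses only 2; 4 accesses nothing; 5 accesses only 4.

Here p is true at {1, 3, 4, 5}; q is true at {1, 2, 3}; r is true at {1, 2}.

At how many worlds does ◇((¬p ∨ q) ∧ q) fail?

1: successors {2}; (¬p ∨ q) ∧ q there: 2:T. ✓
2: no successors, so ◇((¬p ∨ q) ∧ q) fails. ✗
3: successors {2}; (¬p ∨ q) ∧ q there: 2:T. ✓
4: no successors, so ◇((¬p ∨ q) ∧ q) fails. ✗
5: successors {4}; (¬p ∨ q) ∧ q there: 4:F. ✗
Satisfying worlds: {1, 3}.
So ◇((¬p ∨ q) ∧ q) fails at the other 3 worlds.

3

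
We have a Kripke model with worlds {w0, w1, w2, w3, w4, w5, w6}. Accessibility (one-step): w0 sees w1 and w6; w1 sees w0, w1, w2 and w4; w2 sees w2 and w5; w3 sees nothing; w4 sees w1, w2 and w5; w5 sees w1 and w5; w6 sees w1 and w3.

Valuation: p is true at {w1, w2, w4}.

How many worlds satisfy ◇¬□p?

w0: successors {w1, w6}; ¬□p there: w1:T, w6:T. ✓
w1: successors {w0, w1, w2, w4}; ¬□p there: w0:T, w1:T, w2:T, w4:T. ✓
w2: successors {w2, w5}; ¬□p there: w2:T, w5:T. ✓
w3: no successors, so ◇¬□p fails. ✗
w4: successors {w1, w2, w5}; ¬□p there: w1:T, w2:T, w5:T. ✓
w5: successors {w1, w5}; ¬□p there: w1:T, w5:T. ✓
w6: successors {w1, w3}; ¬□p there: w1:T, w3:F. ✓
Satisfying worlds: {w0, w1, w2, w4, w5, w6}.

6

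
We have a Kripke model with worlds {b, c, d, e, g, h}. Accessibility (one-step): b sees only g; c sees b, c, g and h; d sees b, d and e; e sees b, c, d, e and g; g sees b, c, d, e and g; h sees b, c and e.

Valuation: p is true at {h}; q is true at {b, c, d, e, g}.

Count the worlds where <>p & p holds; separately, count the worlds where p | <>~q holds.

0 and 2

For <>p & p:
b: <>p is F, p is F. ✗
c: <>p is T, p is F. ✗
d: <>p is F, p is F. ✗
e: <>p is F, p is F. ✗
g: <>p is F, p is F. ✗
h: <>p is F, p is T. ✗
— 0 worlds.
For p | <>~q:
b: p is F, <>~q is F. ✗
c: p is F, <>~q is T. ✓
d: p is F, <>~q is F. ✗
e: p is F, <>~q is F. ✗
g: p is F, <>~q is F. ✗
h: p is T, <>~q is F. ✓
— 2 worlds.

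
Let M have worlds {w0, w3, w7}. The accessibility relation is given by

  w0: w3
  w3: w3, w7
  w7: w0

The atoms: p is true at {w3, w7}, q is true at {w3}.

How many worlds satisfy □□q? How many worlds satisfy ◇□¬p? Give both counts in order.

1 and 1

For □□q:
w0: successors {w3}; □q there: w3:F. ✗
w3: successors {w3, w7}; □q there: w3:F, w7:F. ✗
w7: successors {w0}; □q there: w0:T. ✓
— 1 world.
For ◇□¬p:
w0: successors {w3}; □¬p there: w3:F. ✗
w3: successors {w3, w7}; □¬p there: w3:F, w7:T. ✓
w7: successors {w0}; □¬p there: w0:F. ✗
— 1 world.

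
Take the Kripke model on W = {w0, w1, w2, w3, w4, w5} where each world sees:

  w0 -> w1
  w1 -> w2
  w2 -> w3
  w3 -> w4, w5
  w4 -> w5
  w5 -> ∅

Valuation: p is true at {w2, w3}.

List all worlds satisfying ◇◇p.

w0: successors {w1}; ◇p there: w1:T. ✓
w1: successors {w2}; ◇p there: w2:T. ✓
w2: successors {w3}; ◇p there: w3:F. ✗
w3: successors {w4, w5}; ◇p there: w4:F, w5:F. ✗
w4: successors {w5}; ◇p there: w5:F. ✗
w5: no successors, so ◇◇p fails. ✗

{w0, w1}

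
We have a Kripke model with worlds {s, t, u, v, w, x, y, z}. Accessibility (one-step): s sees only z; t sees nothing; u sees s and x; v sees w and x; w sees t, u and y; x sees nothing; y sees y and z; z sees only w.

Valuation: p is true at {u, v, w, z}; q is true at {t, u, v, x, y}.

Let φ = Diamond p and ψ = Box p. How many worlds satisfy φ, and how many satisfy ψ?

5 and 4

For Diamond p:
s: successors {z}; p there: z:T. ✓
t: no successors, so Diamond p fails. ✗
u: successors {s, x}; p there: s:F, x:F. ✗
v: successors {w, x}; p there: w:T, x:F. ✓
w: successors {t, u, y}; p there: t:F, u:T, y:F. ✓
x: no successors, so Diamond p fails. ✗
y: successors {y, z}; p there: y:F, z:T. ✓
z: successors {w}; p there: w:T. ✓
— 5 worlds.
For Box p:
s: successors {z}; p there: z:T. ✓
t: no successors, so Box p holds vacuously. ✓
u: successors {s, x}; p there: s:F, x:F. ✗
v: successors {w, x}; p there: w:T, x:F. ✗
w: successors {t, u, y}; p there: t:F, u:T, y:F. ✗
x: no successors, so Box p holds vacuously. ✓
y: successors {y, z}; p there: y:F, z:T. ✗
z: successors {w}; p there: w:T. ✓
— 4 worlds.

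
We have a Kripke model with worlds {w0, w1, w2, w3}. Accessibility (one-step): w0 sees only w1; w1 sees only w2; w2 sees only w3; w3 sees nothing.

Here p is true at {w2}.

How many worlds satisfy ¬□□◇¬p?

1

w0: □□◇¬p is T. ✗
w1: □□◇¬p is F. ✓
w2: □□◇¬p is T. ✗
w3: □□◇¬p is T. ✗
Satisfying worlds: {w1}.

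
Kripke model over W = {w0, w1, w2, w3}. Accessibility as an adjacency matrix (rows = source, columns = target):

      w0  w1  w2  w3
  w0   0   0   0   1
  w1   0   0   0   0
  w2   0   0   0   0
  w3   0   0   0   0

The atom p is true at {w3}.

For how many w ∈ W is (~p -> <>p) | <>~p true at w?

w0: ~p -> <>p is T, <>~p is F. ✓
w1: ~p -> <>p is F, <>~p is F. ✗
w2: ~p -> <>p is F, <>~p is F. ✗
w3: ~p -> <>p is T, <>~p is F. ✓
Satisfying worlds: {w0, w3}.

2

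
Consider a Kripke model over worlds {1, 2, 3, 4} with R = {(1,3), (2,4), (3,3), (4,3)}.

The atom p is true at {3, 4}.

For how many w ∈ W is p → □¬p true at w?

2

1: p is F, □¬p is F. ✓
2: p is F, □¬p is F. ✓
3: p is T, □¬p is F. ✗
4: p is T, □¬p is F. ✗
Satisfying worlds: {1, 2}.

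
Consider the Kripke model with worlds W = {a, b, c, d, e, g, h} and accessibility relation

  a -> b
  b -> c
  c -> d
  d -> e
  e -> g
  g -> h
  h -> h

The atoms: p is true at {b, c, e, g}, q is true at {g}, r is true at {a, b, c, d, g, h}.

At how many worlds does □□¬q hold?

6

a: successors {b}; □¬q there: b:T. ✓
b: successors {c}; □¬q there: c:T. ✓
c: successors {d}; □¬q there: d:T. ✓
d: successors {e}; □¬q there: e:F. ✗
e: successors {g}; □¬q there: g:T. ✓
g: successors {h}; □¬q there: h:T. ✓
h: successors {h}; □¬q there: h:T. ✓
Satisfying worlds: {a, b, c, e, g, h}.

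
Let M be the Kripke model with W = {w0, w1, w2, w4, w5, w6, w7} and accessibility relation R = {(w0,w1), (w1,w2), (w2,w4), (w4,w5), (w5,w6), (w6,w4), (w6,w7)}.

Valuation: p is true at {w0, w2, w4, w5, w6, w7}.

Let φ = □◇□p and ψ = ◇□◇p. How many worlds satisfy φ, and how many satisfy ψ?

For □◇□p:
w0: successors {w1}; ◇□p there: w1:T. ✓
w1: successors {w2}; ◇□p there: w2:T. ✓
w2: successors {w4}; ◇□p there: w4:T. ✓
w4: successors {w5}; ◇□p there: w5:T. ✓
w5: successors {w6}; ◇□p there: w6:T. ✓
w6: successors {w4, w7}; ◇□p there: w4:T, w7:F. ✗
w7: no successors, so □◇□p holds vacuously. ✓
— 6 worlds.
For ◇□◇p:
w0: successors {w1}; □◇p there: w1:T. ✓
w1: successors {w2}; □◇p there: w2:T. ✓
w2: successors {w4}; □◇p there: w4:T. ✓
w4: successors {w5}; □◇p there: w5:T. ✓
w5: successors {w6}; □◇p there: w6:F. ✗
w6: successors {w4, w7}; □◇p there: w4:T, w7:T. ✓
w7: no successors, so ◇□◇p fails. ✗
— 5 worlds.

6 and 5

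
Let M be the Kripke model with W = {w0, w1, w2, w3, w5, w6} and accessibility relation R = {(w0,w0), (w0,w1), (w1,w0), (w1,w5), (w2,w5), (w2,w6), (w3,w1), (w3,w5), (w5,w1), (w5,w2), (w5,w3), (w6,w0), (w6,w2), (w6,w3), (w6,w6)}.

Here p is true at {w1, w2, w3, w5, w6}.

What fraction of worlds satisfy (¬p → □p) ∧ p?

5/6

w0: ¬p → □p is F, p is F. ✗
w1: ¬p → □p is T, p is T. ✓
w2: ¬p → □p is T, p is T. ✓
w3: ¬p → □p is T, p is T. ✓
w5: ¬p → □p is T, p is T. ✓
w6: ¬p → □p is T, p is T. ✓
That's 5 of 6 worlds, so 5/6.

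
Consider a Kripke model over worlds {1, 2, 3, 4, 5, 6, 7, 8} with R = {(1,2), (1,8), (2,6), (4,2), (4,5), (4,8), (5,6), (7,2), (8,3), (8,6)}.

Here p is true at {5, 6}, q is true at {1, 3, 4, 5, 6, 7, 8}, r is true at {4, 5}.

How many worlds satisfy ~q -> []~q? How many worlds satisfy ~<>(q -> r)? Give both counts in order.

7 and 5

For ~q -> []~q:
1: ~q is F, []~q is F. ✓
2: ~q is T, []~q is F. ✗
3: ~q is F, []~q is T. ✓
4: ~q is F, []~q is F. ✓
5: ~q is F, []~q is F. ✓
6: ~q is F, []~q is T. ✓
7: ~q is F, []~q is T. ✓
8: ~q is F, []~q is F. ✓
— 7 worlds.
For ~<>(q -> r):
1: <>(q -> r) is T. ✗
2: <>(q -> r) is F. ✓
3: <>(q -> r) is F. ✓
4: <>(q -> r) is T. ✗
5: <>(q -> r) is F. ✓
6: <>(q -> r) is F. ✓
7: <>(q -> r) is T. ✗
8: <>(q -> r) is F. ✓
— 5 worlds.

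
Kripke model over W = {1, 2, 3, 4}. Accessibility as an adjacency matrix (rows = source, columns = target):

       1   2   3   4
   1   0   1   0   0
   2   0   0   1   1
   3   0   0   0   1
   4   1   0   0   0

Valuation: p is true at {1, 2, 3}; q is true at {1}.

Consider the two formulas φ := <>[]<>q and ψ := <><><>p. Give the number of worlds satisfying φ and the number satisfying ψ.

1 and 4

For <>[]<>q:
1: successors {2}; []<>q there: 2:F. ✗
2: successors {3, 4}; []<>q there: 3:T, 4:F. ✓
3: successors {4}; []<>q there: 4:F. ✗
4: successors {1}; []<>q there: 1:F. ✗
— 1 world.
For <><><>p:
1: successors {2}; <><>p there: 2:T. ✓
2: successors {3, 4}; <><>p there: 3:T, 4:T. ✓
3: successors {4}; <><>p there: 4:T. ✓
4: successors {1}; <><>p there: 1:T. ✓
— 4 worlds.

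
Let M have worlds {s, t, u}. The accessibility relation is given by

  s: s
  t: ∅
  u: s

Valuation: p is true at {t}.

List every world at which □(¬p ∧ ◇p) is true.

{t}

s: successors {s}; ¬p ∧ ◇p there: s:F. ✗
t: no successors, so □(¬p ∧ ◇p) holds vacuously. ✓
u: successors {s}; ¬p ∧ ◇p there: s:F. ✗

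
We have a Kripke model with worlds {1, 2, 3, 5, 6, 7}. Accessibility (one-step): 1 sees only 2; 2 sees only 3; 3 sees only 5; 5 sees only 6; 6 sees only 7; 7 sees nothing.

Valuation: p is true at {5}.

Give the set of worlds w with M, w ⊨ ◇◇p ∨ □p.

{2, 3, 7}

1: ◇◇p is F, □p is F. ✗
2: ◇◇p is T, □p is F. ✓
3: ◇◇p is F, □p is T. ✓
5: ◇◇p is F, □p is F. ✗
6: ◇◇p is F, □p is F. ✗
7: ◇◇p is F, □p is T. ✓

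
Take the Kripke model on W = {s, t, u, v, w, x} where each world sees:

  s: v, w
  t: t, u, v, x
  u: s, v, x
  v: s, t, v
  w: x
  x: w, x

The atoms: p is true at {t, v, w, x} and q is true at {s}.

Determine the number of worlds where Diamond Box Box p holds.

s: successors {v, w}; Box Box p there: v:F, w:T. ✓
t: successors {t, u, v, x}; Box Box p there: t:F, u:F, v:F, x:T. ✓
u: successors {s, v, x}; Box Box p there: s:F, v:F, x:T. ✓
v: successors {s, t, v}; Box Box p there: s:F, t:F, v:F. ✗
w: successors {x}; Box Box p there: x:T. ✓
x: successors {w, x}; Box Box p there: w:T, x:T. ✓
Satisfying worlds: {s, t, u, w, x}.

5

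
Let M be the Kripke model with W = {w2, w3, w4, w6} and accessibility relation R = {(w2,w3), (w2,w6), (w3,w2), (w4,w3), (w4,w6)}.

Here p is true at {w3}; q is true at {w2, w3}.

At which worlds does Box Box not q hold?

w2: successors {w3, w6}; Box not q there: w3:F, w6:T. ✗
w3: successors {w2}; Box not q there: w2:F. ✗
w4: successors {w3, w6}; Box not q there: w3:F, w6:T. ✗
w6: no successors, so Box Box not q holds vacuously. ✓

{w6}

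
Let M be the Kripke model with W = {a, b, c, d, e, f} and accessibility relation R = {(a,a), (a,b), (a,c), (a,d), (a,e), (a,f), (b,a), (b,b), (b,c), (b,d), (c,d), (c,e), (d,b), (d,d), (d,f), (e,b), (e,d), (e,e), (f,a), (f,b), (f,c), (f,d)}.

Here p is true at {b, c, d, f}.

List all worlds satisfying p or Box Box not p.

a: p is F, Box Box not p is F. ✗
b: p is T, Box Box not p is F. ✓
c: p is T, Box Box not p is F. ✓
d: p is T, Box Box not p is F. ✓
e: p is F, Box Box not p is F. ✗
f: p is T, Box Box not p is F. ✓

{b, c, d, f}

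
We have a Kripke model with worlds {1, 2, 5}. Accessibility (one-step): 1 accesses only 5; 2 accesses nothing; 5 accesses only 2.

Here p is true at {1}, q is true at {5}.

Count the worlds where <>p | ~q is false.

1: <>p is F, ~q is T. ✓
2: <>p is F, ~q is T. ✓
5: <>p is F, ~q is F. ✗
Satisfying worlds: {1, 2}.
So <>p | ~q fails at the other 1 world.

1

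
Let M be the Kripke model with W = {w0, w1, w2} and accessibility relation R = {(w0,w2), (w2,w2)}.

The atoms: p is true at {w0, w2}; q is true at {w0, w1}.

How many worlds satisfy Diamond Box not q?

w0: successors {w2}; Box not q there: w2:T. ✓
w1: no successors, so Diamond Box not q fails. ✗
w2: successors {w2}; Box not q there: w2:T. ✓
Satisfying worlds: {w0, w2}.

2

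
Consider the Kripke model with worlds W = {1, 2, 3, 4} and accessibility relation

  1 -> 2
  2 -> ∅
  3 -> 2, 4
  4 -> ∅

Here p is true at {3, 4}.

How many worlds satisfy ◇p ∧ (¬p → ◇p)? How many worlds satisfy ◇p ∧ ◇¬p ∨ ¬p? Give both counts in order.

1 and 3

For ◇p ∧ (¬p → ◇p):
1: ◇p is F, ¬p → ◇p is F. ✗
2: ◇p is F, ¬p → ◇p is F. ✗
3: ◇p is T, ¬p → ◇p is T. ✓
4: ◇p is F, ¬p → ◇p is T. ✗
— 1 world.
For ◇p ∧ ◇¬p ∨ ¬p:
1: ◇p ∧ ◇¬p is F, ¬p is T. ✓
2: ◇p ∧ ◇¬p is F, ¬p is T. ✓
3: ◇p ∧ ◇¬p is T, ¬p is F. ✓
4: ◇p ∧ ◇¬p is F, ¬p is F. ✗
— 3 worlds.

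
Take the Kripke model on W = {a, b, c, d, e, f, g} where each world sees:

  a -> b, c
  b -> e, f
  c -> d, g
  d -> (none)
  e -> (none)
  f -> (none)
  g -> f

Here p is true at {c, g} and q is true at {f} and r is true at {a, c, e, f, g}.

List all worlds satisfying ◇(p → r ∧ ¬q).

{a, b, c, g}

a: successors {b, c}; p → r ∧ ¬q there: b:T, c:T. ✓
b: successors {e, f}; p → r ∧ ¬q there: e:T, f:T. ✓
c: successors {d, g}; p → r ∧ ¬q there: d:T, g:T. ✓
d: no successors, so ◇(p → r ∧ ¬q) fails. ✗
e: no successors, so ◇(p → r ∧ ¬q) fails. ✗
f: no successors, so ◇(p → r ∧ ¬q) fails. ✗
g: successors {f}; p → r ∧ ¬q there: f:T. ✓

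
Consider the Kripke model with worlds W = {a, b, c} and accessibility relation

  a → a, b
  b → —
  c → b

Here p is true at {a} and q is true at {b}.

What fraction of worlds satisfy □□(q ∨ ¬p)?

a: successors {a, b}; □(q ∨ ¬p) there: a:F, b:T. ✗
b: no successors, so □□(q ∨ ¬p) holds vacuously. ✓
c: successors {b}; □(q ∨ ¬p) there: b:T. ✓
That's 2 of 3 worlds, so 2/3.

2/3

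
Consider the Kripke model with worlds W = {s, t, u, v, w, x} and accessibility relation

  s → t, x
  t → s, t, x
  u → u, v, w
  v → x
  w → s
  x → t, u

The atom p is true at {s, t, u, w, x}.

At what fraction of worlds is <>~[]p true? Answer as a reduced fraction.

s: successors {t, x}; ~[]p there: t:F, x:F. ✗
t: successors {s, t, x}; ~[]p there: s:F, t:F, x:F. ✗
u: successors {u, v, w}; ~[]p there: u:T, v:F, w:F. ✓
v: successors {x}; ~[]p there: x:F. ✗
w: successors {s}; ~[]p there: s:F. ✗
x: successors {t, u}; ~[]p there: t:F, u:T. ✓
That's 2 of 6 worlds, so 2/6 = 1/3.

1/3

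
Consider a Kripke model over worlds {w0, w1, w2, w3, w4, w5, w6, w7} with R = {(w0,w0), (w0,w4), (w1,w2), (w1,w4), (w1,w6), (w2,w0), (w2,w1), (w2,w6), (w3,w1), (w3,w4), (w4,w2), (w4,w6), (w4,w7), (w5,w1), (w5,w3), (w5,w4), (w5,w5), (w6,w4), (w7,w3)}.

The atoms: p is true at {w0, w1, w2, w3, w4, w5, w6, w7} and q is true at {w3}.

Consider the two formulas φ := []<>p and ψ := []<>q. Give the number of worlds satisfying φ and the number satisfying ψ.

For []<>p:
w0: successors {w0, w4}; <>p there: w0:T, w4:T. ✓
w1: successors {w2, w4, w6}; <>p there: w2:T, w4:T, w6:T. ✓
w2: successors {w0, w1, w6}; <>p there: w0:T, w1:T, w6:T. ✓
w3: successors {w1, w4}; <>p there: w1:T, w4:T. ✓
w4: successors {w2, w6, w7}; <>p there: w2:T, w6:T, w7:T. ✓
w5: successors {w1, w3, w4, w5}; <>p there: w1:T, w3:T, w4:T, w5:T. ✓
w6: successors {w4}; <>p there: w4:T. ✓
w7: successors {w3}; <>p there: w3:T. ✓
— 8 worlds.
For []<>q:
w0: successors {w0, w4}; <>q there: w0:F, w4:F. ✗
w1: successors {w2, w4, w6}; <>q there: w2:F, w4:F, w6:F. ✗
w2: successors {w0, w1, w6}; <>q there: w0:F, w1:F, w6:F. ✗
w3: successors {w1, w4}; <>q there: w1:F, w4:F. ✗
w4: successors {w2, w6, w7}; <>q there: w2:F, w6:F, w7:T. ✗
w5: successors {w1, w3, w4, w5}; <>q there: w1:F, w3:F, w4:F, w5:T. ✗
w6: successors {w4}; <>q there: w4:F. ✗
w7: successors {w3}; <>q there: w3:F. ✗
— 0 worlds.

8 and 0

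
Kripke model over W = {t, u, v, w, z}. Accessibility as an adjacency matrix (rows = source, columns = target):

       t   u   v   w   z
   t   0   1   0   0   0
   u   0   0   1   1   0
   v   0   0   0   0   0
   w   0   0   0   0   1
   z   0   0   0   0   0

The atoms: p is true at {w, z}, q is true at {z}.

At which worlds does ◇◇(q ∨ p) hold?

{t, u}

t: successors {u}; ◇(q ∨ p) there: u:T. ✓
u: successors {v, w}; ◇(q ∨ p) there: v:F, w:T. ✓
v: no successors, so ◇◇(q ∨ p) fails. ✗
w: successors {z}; ◇(q ∨ p) there: z:F. ✗
z: no successors, so ◇◇(q ∨ p) fails. ✗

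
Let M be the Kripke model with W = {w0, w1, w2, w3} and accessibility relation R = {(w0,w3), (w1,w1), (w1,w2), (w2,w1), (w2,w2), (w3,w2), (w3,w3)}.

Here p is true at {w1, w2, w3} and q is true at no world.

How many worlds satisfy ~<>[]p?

0

w0: <>[]p is T. ✗
w1: <>[]p is T. ✗
w2: <>[]p is T. ✗
w3: <>[]p is T. ✗
Satisfying worlds: ∅.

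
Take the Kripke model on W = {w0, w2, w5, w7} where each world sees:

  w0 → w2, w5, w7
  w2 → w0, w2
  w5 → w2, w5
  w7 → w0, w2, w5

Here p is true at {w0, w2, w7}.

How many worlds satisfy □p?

1

w0: successors {w2, w5, w7}; p there: w2:T, w5:F, w7:T. ✗
w2: successors {w0, w2}; p there: w0:T, w2:T. ✓
w5: successors {w2, w5}; p there: w2:T, w5:F. ✗
w7: successors {w0, w2, w5}; p there: w0:T, w2:T, w5:F. ✗
Satisfying worlds: {w2}.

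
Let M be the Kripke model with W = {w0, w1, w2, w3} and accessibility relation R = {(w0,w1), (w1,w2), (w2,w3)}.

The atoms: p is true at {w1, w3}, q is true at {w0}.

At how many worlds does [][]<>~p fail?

2

w0: successors {w1}; []<>~p there: w1:F. ✗
w1: successors {w2}; []<>~p there: w2:F. ✗
w2: successors {w3}; []<>~p there: w3:T. ✓
w3: no successors, so [][]<>~p holds vacuously. ✓
Satisfying worlds: {w2, w3}.
So [][]<>~p fails at the other 2 worlds.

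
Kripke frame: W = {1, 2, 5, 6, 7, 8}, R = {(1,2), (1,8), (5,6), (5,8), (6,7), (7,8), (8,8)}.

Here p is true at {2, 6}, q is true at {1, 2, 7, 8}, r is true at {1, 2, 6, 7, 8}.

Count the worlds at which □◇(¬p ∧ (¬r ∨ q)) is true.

5

1: successors {2, 8}; ◇(¬p ∧ (¬r ∨ q)) there: 2:F, 8:T. ✗
2: no successors, so □◇(¬p ∧ (¬r ∨ q)) holds vacuously. ✓
5: successors {6, 8}; ◇(¬p ∧ (¬r ∨ q)) there: 6:T, 8:T. ✓
6: successors {7}; ◇(¬p ∧ (¬r ∨ q)) there: 7:T. ✓
7: successors {8}; ◇(¬p ∧ (¬r ∨ q)) there: 8:T. ✓
8: successors {8}; ◇(¬p ∧ (¬r ∨ q)) there: 8:T. ✓
Satisfying worlds: {2, 5, 6, 7, 8}.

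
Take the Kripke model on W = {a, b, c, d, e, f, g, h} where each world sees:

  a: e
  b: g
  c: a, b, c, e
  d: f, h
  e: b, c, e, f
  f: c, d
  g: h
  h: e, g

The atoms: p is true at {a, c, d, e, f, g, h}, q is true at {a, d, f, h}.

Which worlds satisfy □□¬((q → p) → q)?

a: successors {e}; □¬((q → p) → q) there: e:F. ✗
b: successors {g}; □¬((q → p) → q) there: g:F. ✗
c: successors {a, b, c, e}; □¬((q → p) → q) there: a:T, b:T, c:F, e:F. ✗
d: successors {f, h}; □¬((q → p) → q) there: f:F, h:T. ✗
e: successors {b, c, e, f}; □¬((q → p) → q) there: b:T, c:F, e:F, f:F. ✗
f: successors {c, d}; □¬((q → p) → q) there: c:F, d:F. ✗
g: successors {h}; □¬((q → p) → q) there: h:T. ✓
h: successors {e, g}; □¬((q → p) → q) there: e:F, g:F. ✗

{g}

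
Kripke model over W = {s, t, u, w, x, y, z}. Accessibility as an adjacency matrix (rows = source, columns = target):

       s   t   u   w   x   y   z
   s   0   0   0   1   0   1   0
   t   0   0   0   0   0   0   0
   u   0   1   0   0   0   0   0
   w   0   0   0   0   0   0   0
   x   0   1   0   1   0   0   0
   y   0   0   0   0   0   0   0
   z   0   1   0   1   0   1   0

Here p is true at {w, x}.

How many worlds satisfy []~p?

4

s: successors {w, y}; ~p there: w:F, y:T. ✗
t: no successors, so []~p holds vacuously. ✓
u: successors {t}; ~p there: t:T. ✓
w: no successors, so []~p holds vacuously. ✓
x: successors {t, w}; ~p there: t:T, w:F. ✗
y: no successors, so []~p holds vacuously. ✓
z: successors {t, w, y}; ~p there: t:T, w:F, y:T. ✗
Satisfying worlds: {t, u, w, y}.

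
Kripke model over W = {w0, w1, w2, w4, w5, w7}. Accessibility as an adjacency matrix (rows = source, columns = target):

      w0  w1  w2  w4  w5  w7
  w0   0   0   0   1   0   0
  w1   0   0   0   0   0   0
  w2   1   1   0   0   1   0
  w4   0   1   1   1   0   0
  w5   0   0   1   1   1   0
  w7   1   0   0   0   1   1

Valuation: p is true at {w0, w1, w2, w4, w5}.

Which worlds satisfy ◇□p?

w0: successors {w4}; □p there: w4:T. ✓
w1: no successors, so ◇□p fails. ✗
w2: successors {w0, w1, w5}; □p there: w0:T, w1:T, w5:T. ✓
w4: successors {w1, w2, w4}; □p there: w1:T, w2:T, w4:T. ✓
w5: successors {w2, w4, w5}; □p there: w2:T, w4:T, w5:T. ✓
w7: successors {w0, w5, w7}; □p there: w0:T, w5:T, w7:F. ✓

{w0, w2, w4, w5, w7}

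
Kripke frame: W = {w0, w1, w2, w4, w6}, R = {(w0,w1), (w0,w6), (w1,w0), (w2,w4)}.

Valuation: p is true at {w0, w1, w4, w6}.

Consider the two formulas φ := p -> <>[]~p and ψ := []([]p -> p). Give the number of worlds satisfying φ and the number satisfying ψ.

2 and 5

For p -> <>[]~p:
w0: p is T, <>[]~p is T. ✓
w1: p is T, <>[]~p is F. ✗
w2: p is F, <>[]~p is T. ✓
w4: p is T, <>[]~p is F. ✗
w6: p is T, <>[]~p is F. ✗
— 2 worlds.
For []([]p -> p):
w0: successors {w1, w6}; []p -> p there: w1:T, w6:T. ✓
w1: successors {w0}; []p -> p there: w0:T. ✓
w2: successors {w4}; []p -> p there: w4:T. ✓
w4: no successors, so []([]p -> p) holds vacuously. ✓
w6: no successors, so []([]p -> p) holds vacuously. ✓
— 5 worlds.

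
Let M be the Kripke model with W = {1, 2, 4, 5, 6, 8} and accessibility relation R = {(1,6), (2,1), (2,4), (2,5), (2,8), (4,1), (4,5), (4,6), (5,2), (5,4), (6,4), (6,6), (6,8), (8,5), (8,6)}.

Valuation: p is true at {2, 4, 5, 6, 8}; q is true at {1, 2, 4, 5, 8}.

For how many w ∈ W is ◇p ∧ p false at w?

1

1: ◇p is T, p is F. ✗
2: ◇p is T, p is T. ✓
4: ◇p is T, p is T. ✓
5: ◇p is T, p is T. ✓
6: ◇p is T, p is T. ✓
8: ◇p is T, p is T. ✓
Satisfying worlds: {2, 4, 5, 6, 8}.
So ◇p ∧ p fails at the other 1 world.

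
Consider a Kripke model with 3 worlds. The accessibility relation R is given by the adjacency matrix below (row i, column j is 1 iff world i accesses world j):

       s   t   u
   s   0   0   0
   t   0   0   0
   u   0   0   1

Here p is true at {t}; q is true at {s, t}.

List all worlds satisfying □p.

s: no successors, so □p holds vacuously. ✓
t: no successors, so □p holds vacuously. ✓
u: successors {u}; p there: u:F. ✗

{s, t}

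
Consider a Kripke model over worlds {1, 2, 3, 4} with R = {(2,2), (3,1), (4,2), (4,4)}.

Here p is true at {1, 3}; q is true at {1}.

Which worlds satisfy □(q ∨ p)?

{1, 3}

1: no successors, so □(q ∨ p) holds vacuously. ✓
2: successors {2}; q ∨ p there: 2:F. ✗
3: successors {1}; q ∨ p there: 1:T. ✓
4: successors {2, 4}; q ∨ p there: 2:F, 4:F. ✗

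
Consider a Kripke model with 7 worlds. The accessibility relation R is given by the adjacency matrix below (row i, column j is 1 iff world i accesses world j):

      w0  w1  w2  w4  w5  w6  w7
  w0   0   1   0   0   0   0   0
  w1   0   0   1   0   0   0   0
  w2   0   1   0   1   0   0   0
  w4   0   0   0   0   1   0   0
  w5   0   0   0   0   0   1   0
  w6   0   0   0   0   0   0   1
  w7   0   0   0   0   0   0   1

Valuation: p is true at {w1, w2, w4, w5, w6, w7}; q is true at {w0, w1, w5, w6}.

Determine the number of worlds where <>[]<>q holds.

2

w0: successors {w1}; []<>q there: w1:T. ✓
w1: successors {w2}; []<>q there: w2:F. ✗
w2: successors {w1, w4}; []<>q there: w1:T, w4:T. ✓
w4: successors {w5}; []<>q there: w5:F. ✗
w5: successors {w6}; []<>q there: w6:F. ✗
w6: successors {w7}; []<>q there: w7:F. ✗
w7: successors {w7}; []<>q there: w7:F. ✗
Satisfying worlds: {w0, w2}.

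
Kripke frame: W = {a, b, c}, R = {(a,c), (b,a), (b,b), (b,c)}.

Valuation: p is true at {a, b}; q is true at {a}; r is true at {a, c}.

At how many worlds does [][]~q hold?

a: successors {c}; []~q there: c:T. ✓
b: successors {a, b, c}; []~q there: a:T, b:F, c:T. ✗
c: no successors, so [][]~q holds vacuously. ✓
Satisfying worlds: {a, c}.

2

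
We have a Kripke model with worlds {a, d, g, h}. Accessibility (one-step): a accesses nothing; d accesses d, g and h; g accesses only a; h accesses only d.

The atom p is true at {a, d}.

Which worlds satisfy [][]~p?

a: no successors, so [][]~p holds vacuously. ✓
d: successors {d, g, h}; []~p there: d:F, g:F, h:F. ✗
g: successors {a}; []~p there: a:T. ✓
h: successors {d}; []~p there: d:F. ✗

{a, g}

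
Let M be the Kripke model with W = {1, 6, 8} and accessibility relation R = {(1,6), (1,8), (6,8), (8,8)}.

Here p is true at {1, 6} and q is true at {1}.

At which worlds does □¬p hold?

{6, 8}

1: successors {6, 8}; ¬p there: 6:F, 8:T. ✗
6: successors {8}; ¬p there: 8:T. ✓
8: successors {8}; ¬p there: 8:T. ✓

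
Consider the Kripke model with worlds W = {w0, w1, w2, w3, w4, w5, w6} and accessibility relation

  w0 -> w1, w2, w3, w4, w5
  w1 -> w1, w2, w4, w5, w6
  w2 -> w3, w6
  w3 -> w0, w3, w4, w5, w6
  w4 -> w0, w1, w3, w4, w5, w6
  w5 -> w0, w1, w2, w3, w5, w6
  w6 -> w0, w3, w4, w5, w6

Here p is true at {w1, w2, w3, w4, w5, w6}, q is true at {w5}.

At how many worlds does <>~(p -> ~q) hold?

w0: successors {w1, w2, w3, w4, w5}; ~(p -> ~q) there: w1:F, w2:F, w3:F, w4:F, w5:T. ✓
w1: successors {w1, w2, w4, w5, w6}; ~(p -> ~q) there: w1:F, w2:F, w4:F, w5:T, w6:F. ✓
w2: successors {w3, w6}; ~(p -> ~q) there: w3:F, w6:F. ✗
w3: successors {w0, w3, w4, w5, w6}; ~(p -> ~q) there: w0:F, w3:F, w4:F, w5:T, w6:F. ✓
w4: successors {w0, w1, w3, w4, w5, w6}; ~(p -> ~q) there: w0:F, w1:F, w3:F, w4:F, w5:T, w6:F. ✓
w5: successors {w0, w1, w2, w3, w5, w6}; ~(p -> ~q) there: w0:F, w1:F, w2:F, w3:F, w5:T, w6:F. ✓
w6: successors {w0, w3, w4, w5, w6}; ~(p -> ~q) there: w0:F, w3:F, w4:F, w5:T, w6:F. ✓
Satisfying worlds: {w0, w1, w3, w4, w5, w6}.

6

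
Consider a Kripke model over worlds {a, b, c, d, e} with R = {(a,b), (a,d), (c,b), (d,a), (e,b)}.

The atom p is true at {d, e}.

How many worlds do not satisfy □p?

4

a: successors {b, d}; p there: b:F, d:T. ✗
b: no successors, so □p holds vacuously. ✓
c: successors {b}; p there: b:F. ✗
d: successors {a}; p there: a:F. ✗
e: successors {b}; p there: b:F. ✗
Satisfying worlds: {b}.
So □p fails at the other 4 worlds.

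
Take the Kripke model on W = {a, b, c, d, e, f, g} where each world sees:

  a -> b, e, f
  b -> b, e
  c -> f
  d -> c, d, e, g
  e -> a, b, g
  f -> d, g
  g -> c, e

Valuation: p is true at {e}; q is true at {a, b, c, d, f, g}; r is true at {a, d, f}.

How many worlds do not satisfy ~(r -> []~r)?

4

a: r -> []~r is F. ✓
b: r -> []~r is T. ✗
c: r -> []~r is T. ✗
d: r -> []~r is F. ✓
e: r -> []~r is T. ✗
f: r -> []~r is F. ✓
g: r -> []~r is T. ✗
Satisfying worlds: {a, d, f}.
So ~(r -> []~r) fails at the other 4 worlds.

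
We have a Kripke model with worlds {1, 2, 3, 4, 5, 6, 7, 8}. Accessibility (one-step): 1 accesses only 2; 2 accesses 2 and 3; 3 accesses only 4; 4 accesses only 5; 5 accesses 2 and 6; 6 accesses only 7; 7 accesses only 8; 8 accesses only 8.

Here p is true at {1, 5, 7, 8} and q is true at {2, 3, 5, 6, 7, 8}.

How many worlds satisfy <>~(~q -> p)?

1: successors {2}; ~(~q -> p) there: 2:F. ✗
2: successors {2, 3}; ~(~q -> p) there: 2:F, 3:F. ✗
3: successors {4}; ~(~q -> p) there: 4:T. ✓
4: successors {5}; ~(~q -> p) there: 5:F. ✗
5: successors {2, 6}; ~(~q -> p) there: 2:F, 6:F. ✗
6: successors {7}; ~(~q -> p) there: 7:F. ✗
7: successors {8}; ~(~q -> p) there: 8:F. ✗
8: successors {8}; ~(~q -> p) there: 8:F. ✗
Satisfying worlds: {3}.

1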